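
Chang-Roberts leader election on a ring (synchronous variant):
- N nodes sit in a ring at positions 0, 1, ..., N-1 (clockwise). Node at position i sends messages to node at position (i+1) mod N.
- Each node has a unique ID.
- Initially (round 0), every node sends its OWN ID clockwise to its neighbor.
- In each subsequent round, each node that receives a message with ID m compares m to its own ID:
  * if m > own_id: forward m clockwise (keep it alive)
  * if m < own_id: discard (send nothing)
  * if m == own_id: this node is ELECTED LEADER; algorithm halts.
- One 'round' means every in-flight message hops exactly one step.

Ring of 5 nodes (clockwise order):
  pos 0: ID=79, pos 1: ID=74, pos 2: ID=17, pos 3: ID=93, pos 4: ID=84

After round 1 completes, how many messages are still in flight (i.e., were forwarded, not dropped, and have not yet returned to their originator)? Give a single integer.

Round 1: pos1(id74) recv 79: fwd; pos2(id17) recv 74: fwd; pos3(id93) recv 17: drop; pos4(id84) recv 93: fwd; pos0(id79) recv 84: fwd
After round 1: 4 messages still in flight

Answer: 4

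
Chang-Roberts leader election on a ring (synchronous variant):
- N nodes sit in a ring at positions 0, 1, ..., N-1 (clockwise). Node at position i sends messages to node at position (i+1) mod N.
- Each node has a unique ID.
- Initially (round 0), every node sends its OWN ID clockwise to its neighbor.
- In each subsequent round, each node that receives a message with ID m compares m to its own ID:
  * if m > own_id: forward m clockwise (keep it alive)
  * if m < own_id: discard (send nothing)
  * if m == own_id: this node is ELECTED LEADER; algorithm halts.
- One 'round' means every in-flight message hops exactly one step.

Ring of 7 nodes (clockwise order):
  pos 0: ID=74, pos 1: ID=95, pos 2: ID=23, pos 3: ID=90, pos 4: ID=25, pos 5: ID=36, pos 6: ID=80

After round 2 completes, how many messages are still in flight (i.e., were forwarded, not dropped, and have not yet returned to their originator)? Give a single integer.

Round 1: pos1(id95) recv 74: drop; pos2(id23) recv 95: fwd; pos3(id90) recv 23: drop; pos4(id25) recv 90: fwd; pos5(id36) recv 25: drop; pos6(id80) recv 36: drop; pos0(id74) recv 80: fwd
Round 2: pos3(id90) recv 95: fwd; pos5(id36) recv 90: fwd; pos1(id95) recv 80: drop
After round 2: 2 messages still in flight

Answer: 2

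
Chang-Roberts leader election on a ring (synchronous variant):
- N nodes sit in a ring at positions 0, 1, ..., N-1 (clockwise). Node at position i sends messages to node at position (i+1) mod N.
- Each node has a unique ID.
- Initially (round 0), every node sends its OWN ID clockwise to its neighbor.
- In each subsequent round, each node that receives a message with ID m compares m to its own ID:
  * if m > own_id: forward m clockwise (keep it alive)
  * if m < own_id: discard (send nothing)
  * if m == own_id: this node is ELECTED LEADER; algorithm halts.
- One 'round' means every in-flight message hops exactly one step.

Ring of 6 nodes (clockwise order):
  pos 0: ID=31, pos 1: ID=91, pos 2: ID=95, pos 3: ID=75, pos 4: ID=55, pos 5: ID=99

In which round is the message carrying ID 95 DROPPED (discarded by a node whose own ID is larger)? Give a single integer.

Round 1: pos1(id91) recv 31: drop; pos2(id95) recv 91: drop; pos3(id75) recv 95: fwd; pos4(id55) recv 75: fwd; pos5(id99) recv 55: drop; pos0(id31) recv 99: fwd
Round 2: pos4(id55) recv 95: fwd; pos5(id99) recv 75: drop; pos1(id91) recv 99: fwd
Round 3: pos5(id99) recv 95: drop; pos2(id95) recv 99: fwd
Round 4: pos3(id75) recv 99: fwd
Round 5: pos4(id55) recv 99: fwd
Round 6: pos5(id99) recv 99: ELECTED
Message ID 95 originates at pos 2; dropped at pos 5 in round 3

Answer: 3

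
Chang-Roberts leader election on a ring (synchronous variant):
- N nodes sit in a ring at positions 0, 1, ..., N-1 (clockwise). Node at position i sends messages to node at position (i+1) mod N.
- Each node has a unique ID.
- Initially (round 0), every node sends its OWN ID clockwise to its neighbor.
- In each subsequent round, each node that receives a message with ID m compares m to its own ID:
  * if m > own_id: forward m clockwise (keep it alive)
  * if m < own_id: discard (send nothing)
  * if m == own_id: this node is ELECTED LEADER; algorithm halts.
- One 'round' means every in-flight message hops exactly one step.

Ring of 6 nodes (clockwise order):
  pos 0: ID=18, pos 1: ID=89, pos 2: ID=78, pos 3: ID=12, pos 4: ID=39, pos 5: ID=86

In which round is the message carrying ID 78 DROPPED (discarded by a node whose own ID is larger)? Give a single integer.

Round 1: pos1(id89) recv 18: drop; pos2(id78) recv 89: fwd; pos3(id12) recv 78: fwd; pos4(id39) recv 12: drop; pos5(id86) recv 39: drop; pos0(id18) recv 86: fwd
Round 2: pos3(id12) recv 89: fwd; pos4(id39) recv 78: fwd; pos1(id89) recv 86: drop
Round 3: pos4(id39) recv 89: fwd; pos5(id86) recv 78: drop
Round 4: pos5(id86) recv 89: fwd
Round 5: pos0(id18) recv 89: fwd
Round 6: pos1(id89) recv 89: ELECTED
Message ID 78 originates at pos 2; dropped at pos 5 in round 3

Answer: 3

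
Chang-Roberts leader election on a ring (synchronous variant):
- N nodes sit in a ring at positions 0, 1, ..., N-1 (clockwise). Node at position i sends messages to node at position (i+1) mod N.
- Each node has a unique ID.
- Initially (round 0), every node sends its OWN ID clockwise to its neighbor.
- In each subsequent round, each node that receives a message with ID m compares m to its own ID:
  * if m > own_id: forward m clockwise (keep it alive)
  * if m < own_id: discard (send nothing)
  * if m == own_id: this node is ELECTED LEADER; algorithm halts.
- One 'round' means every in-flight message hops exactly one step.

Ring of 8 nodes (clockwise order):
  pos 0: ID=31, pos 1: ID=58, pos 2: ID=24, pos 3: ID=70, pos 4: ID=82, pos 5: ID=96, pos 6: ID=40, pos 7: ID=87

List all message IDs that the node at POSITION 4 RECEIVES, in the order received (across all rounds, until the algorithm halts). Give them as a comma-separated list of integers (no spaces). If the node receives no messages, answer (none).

Round 1: pos1(id58) recv 31: drop; pos2(id24) recv 58: fwd; pos3(id70) recv 24: drop; pos4(id82) recv 70: drop; pos5(id96) recv 82: drop; pos6(id40) recv 96: fwd; pos7(id87) recv 40: drop; pos0(id31) recv 87: fwd
Round 2: pos3(id70) recv 58: drop; pos7(id87) recv 96: fwd; pos1(id58) recv 87: fwd
Round 3: pos0(id31) recv 96: fwd; pos2(id24) recv 87: fwd
Round 4: pos1(id58) recv 96: fwd; pos3(id70) recv 87: fwd
Round 5: pos2(id24) recv 96: fwd; pos4(id82) recv 87: fwd
Round 6: pos3(id70) recv 96: fwd; pos5(id96) recv 87: drop
Round 7: pos4(id82) recv 96: fwd
Round 8: pos5(id96) recv 96: ELECTED

Answer: 70,87,96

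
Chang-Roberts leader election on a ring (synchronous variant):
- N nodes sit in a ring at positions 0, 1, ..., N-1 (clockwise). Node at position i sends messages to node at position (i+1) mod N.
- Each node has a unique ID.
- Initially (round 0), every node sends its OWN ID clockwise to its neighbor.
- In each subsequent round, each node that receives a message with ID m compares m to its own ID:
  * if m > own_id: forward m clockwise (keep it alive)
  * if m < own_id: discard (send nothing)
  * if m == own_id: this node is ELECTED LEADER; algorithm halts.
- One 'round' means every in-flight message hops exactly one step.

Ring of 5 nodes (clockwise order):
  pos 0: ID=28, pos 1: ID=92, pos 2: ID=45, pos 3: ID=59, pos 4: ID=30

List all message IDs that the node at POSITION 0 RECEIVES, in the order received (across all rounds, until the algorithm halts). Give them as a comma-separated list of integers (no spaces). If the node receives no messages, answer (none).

Answer: 30,59,92

Derivation:
Round 1: pos1(id92) recv 28: drop; pos2(id45) recv 92: fwd; pos3(id59) recv 45: drop; pos4(id30) recv 59: fwd; pos0(id28) recv 30: fwd
Round 2: pos3(id59) recv 92: fwd; pos0(id28) recv 59: fwd; pos1(id92) recv 30: drop
Round 3: pos4(id30) recv 92: fwd; pos1(id92) recv 59: drop
Round 4: pos0(id28) recv 92: fwd
Round 5: pos1(id92) recv 92: ELECTED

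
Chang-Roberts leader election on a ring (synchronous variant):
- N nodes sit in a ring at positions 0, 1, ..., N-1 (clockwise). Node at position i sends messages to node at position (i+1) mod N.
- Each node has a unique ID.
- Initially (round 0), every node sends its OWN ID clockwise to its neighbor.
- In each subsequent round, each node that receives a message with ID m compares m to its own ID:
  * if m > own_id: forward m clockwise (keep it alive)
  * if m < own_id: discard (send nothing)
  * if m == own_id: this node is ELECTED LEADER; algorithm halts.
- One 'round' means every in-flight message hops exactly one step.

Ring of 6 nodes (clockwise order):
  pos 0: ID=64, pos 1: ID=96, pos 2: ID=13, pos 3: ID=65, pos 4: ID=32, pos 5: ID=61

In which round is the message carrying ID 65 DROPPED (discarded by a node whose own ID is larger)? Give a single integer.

Round 1: pos1(id96) recv 64: drop; pos2(id13) recv 96: fwd; pos3(id65) recv 13: drop; pos4(id32) recv 65: fwd; pos5(id61) recv 32: drop; pos0(id64) recv 61: drop
Round 2: pos3(id65) recv 96: fwd; pos5(id61) recv 65: fwd
Round 3: pos4(id32) recv 96: fwd; pos0(id64) recv 65: fwd
Round 4: pos5(id61) recv 96: fwd; pos1(id96) recv 65: drop
Round 5: pos0(id64) recv 96: fwd
Round 6: pos1(id96) recv 96: ELECTED
Message ID 65 originates at pos 3; dropped at pos 1 in round 4

Answer: 4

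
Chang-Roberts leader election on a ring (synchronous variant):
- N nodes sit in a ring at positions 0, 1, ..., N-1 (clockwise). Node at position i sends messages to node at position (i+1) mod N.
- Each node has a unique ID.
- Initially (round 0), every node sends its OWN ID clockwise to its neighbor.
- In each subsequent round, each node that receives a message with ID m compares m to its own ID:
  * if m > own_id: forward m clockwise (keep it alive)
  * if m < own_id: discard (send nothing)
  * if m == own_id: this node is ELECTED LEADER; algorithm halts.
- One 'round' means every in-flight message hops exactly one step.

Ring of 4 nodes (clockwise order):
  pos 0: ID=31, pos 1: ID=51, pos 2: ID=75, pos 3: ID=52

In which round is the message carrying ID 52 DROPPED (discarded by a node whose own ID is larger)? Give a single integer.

Answer: 3

Derivation:
Round 1: pos1(id51) recv 31: drop; pos2(id75) recv 51: drop; pos3(id52) recv 75: fwd; pos0(id31) recv 52: fwd
Round 2: pos0(id31) recv 75: fwd; pos1(id51) recv 52: fwd
Round 3: pos1(id51) recv 75: fwd; pos2(id75) recv 52: drop
Round 4: pos2(id75) recv 75: ELECTED
Message ID 52 originates at pos 3; dropped at pos 2 in round 3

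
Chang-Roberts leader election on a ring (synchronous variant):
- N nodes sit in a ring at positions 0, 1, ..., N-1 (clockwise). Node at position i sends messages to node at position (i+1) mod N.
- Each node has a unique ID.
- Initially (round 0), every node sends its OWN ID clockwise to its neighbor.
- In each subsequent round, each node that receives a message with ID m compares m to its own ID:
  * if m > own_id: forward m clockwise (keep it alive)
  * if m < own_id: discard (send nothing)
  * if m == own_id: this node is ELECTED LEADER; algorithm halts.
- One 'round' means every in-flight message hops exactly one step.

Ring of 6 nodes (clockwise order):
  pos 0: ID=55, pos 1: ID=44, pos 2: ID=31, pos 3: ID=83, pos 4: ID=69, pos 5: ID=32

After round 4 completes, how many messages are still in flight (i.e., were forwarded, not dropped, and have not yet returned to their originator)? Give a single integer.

Answer: 2

Derivation:
Round 1: pos1(id44) recv 55: fwd; pos2(id31) recv 44: fwd; pos3(id83) recv 31: drop; pos4(id69) recv 83: fwd; pos5(id32) recv 69: fwd; pos0(id55) recv 32: drop
Round 2: pos2(id31) recv 55: fwd; pos3(id83) recv 44: drop; pos5(id32) recv 83: fwd; pos0(id55) recv 69: fwd
Round 3: pos3(id83) recv 55: drop; pos0(id55) recv 83: fwd; pos1(id44) recv 69: fwd
Round 4: pos1(id44) recv 83: fwd; pos2(id31) recv 69: fwd
After round 4: 2 messages still in flight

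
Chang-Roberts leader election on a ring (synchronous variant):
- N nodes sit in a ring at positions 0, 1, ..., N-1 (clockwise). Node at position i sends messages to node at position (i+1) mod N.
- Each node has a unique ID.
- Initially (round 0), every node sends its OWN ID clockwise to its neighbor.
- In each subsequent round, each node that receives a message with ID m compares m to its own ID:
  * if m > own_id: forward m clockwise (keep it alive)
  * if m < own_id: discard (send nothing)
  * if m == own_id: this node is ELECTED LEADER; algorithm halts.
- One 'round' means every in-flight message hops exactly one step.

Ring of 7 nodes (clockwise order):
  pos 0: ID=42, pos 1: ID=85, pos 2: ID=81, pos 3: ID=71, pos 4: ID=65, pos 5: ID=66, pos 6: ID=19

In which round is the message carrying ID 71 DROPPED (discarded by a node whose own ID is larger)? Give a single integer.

Answer: 5

Derivation:
Round 1: pos1(id85) recv 42: drop; pos2(id81) recv 85: fwd; pos3(id71) recv 81: fwd; pos4(id65) recv 71: fwd; pos5(id66) recv 65: drop; pos6(id19) recv 66: fwd; pos0(id42) recv 19: drop
Round 2: pos3(id71) recv 85: fwd; pos4(id65) recv 81: fwd; pos5(id66) recv 71: fwd; pos0(id42) recv 66: fwd
Round 3: pos4(id65) recv 85: fwd; pos5(id66) recv 81: fwd; pos6(id19) recv 71: fwd; pos1(id85) recv 66: drop
Round 4: pos5(id66) recv 85: fwd; pos6(id19) recv 81: fwd; pos0(id42) recv 71: fwd
Round 5: pos6(id19) recv 85: fwd; pos0(id42) recv 81: fwd; pos1(id85) recv 71: drop
Round 6: pos0(id42) recv 85: fwd; pos1(id85) recv 81: drop
Round 7: pos1(id85) recv 85: ELECTED
Message ID 71 originates at pos 3; dropped at pos 1 in round 5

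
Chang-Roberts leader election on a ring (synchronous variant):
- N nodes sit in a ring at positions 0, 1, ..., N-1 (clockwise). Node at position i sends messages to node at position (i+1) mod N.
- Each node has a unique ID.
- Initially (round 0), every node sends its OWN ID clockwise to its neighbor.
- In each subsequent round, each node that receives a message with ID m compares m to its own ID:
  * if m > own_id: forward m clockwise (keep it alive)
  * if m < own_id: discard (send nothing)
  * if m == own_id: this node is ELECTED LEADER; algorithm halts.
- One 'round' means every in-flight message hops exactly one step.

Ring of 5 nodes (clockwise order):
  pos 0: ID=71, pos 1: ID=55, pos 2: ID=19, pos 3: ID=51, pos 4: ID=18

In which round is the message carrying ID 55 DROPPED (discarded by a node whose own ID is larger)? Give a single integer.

Answer: 4

Derivation:
Round 1: pos1(id55) recv 71: fwd; pos2(id19) recv 55: fwd; pos3(id51) recv 19: drop; pos4(id18) recv 51: fwd; pos0(id71) recv 18: drop
Round 2: pos2(id19) recv 71: fwd; pos3(id51) recv 55: fwd; pos0(id71) recv 51: drop
Round 3: pos3(id51) recv 71: fwd; pos4(id18) recv 55: fwd
Round 4: pos4(id18) recv 71: fwd; pos0(id71) recv 55: drop
Round 5: pos0(id71) recv 71: ELECTED
Message ID 55 originates at pos 1; dropped at pos 0 in round 4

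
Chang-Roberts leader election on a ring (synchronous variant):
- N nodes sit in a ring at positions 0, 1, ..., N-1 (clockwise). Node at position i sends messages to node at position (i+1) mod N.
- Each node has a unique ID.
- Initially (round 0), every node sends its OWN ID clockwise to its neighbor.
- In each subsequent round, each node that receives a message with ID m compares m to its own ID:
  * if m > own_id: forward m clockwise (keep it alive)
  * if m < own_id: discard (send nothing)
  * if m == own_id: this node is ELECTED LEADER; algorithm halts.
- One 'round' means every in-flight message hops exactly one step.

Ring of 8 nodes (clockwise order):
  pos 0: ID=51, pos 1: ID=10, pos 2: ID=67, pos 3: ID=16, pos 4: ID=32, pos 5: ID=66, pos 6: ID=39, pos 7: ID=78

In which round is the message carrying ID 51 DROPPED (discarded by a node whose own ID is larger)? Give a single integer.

Round 1: pos1(id10) recv 51: fwd; pos2(id67) recv 10: drop; pos3(id16) recv 67: fwd; pos4(id32) recv 16: drop; pos5(id66) recv 32: drop; pos6(id39) recv 66: fwd; pos7(id78) recv 39: drop; pos0(id51) recv 78: fwd
Round 2: pos2(id67) recv 51: drop; pos4(id32) recv 67: fwd; pos7(id78) recv 66: drop; pos1(id10) recv 78: fwd
Round 3: pos5(id66) recv 67: fwd; pos2(id67) recv 78: fwd
Round 4: pos6(id39) recv 67: fwd; pos3(id16) recv 78: fwd
Round 5: pos7(id78) recv 67: drop; pos4(id32) recv 78: fwd
Round 6: pos5(id66) recv 78: fwd
Round 7: pos6(id39) recv 78: fwd
Round 8: pos7(id78) recv 78: ELECTED
Message ID 51 originates at pos 0; dropped at pos 2 in round 2

Answer: 2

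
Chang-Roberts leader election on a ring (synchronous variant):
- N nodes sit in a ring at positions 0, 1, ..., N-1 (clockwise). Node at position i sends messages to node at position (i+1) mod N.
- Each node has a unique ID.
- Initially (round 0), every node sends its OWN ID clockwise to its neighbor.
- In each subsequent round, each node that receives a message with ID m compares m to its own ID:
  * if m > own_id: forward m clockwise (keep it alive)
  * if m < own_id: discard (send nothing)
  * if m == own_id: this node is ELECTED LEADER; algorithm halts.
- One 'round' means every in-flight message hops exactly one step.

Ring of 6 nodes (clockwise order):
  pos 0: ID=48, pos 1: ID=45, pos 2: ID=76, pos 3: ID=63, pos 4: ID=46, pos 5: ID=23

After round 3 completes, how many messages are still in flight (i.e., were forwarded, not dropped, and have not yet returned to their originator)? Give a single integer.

Round 1: pos1(id45) recv 48: fwd; pos2(id76) recv 45: drop; pos3(id63) recv 76: fwd; pos4(id46) recv 63: fwd; pos5(id23) recv 46: fwd; pos0(id48) recv 23: drop
Round 2: pos2(id76) recv 48: drop; pos4(id46) recv 76: fwd; pos5(id23) recv 63: fwd; pos0(id48) recv 46: drop
Round 3: pos5(id23) recv 76: fwd; pos0(id48) recv 63: fwd
After round 3: 2 messages still in flight

Answer: 2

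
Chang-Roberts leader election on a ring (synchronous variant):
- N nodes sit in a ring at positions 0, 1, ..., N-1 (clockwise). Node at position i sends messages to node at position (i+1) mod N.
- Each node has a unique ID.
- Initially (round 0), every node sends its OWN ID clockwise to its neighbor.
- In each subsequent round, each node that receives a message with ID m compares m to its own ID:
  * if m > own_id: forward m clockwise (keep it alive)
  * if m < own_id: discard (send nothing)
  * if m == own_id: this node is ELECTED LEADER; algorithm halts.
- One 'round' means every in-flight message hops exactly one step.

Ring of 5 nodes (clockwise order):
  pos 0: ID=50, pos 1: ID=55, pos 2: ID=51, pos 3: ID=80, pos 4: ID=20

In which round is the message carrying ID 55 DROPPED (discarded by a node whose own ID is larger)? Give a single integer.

Round 1: pos1(id55) recv 50: drop; pos2(id51) recv 55: fwd; pos3(id80) recv 51: drop; pos4(id20) recv 80: fwd; pos0(id50) recv 20: drop
Round 2: pos3(id80) recv 55: drop; pos0(id50) recv 80: fwd
Round 3: pos1(id55) recv 80: fwd
Round 4: pos2(id51) recv 80: fwd
Round 5: pos3(id80) recv 80: ELECTED
Message ID 55 originates at pos 1; dropped at pos 3 in round 2

Answer: 2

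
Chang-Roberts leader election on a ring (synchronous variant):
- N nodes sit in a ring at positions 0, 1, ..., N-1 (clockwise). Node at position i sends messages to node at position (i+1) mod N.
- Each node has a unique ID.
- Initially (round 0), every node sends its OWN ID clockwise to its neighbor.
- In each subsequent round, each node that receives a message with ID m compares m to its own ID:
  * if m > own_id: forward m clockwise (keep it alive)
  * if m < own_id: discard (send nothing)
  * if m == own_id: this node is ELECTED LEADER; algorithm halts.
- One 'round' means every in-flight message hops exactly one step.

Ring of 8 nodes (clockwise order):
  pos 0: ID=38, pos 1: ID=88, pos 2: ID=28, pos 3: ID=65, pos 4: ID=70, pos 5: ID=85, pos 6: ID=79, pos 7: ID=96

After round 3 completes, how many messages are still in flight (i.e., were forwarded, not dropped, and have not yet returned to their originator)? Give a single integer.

Answer: 2

Derivation:
Round 1: pos1(id88) recv 38: drop; pos2(id28) recv 88: fwd; pos3(id65) recv 28: drop; pos4(id70) recv 65: drop; pos5(id85) recv 70: drop; pos6(id79) recv 85: fwd; pos7(id96) recv 79: drop; pos0(id38) recv 96: fwd
Round 2: pos3(id65) recv 88: fwd; pos7(id96) recv 85: drop; pos1(id88) recv 96: fwd
Round 3: pos4(id70) recv 88: fwd; pos2(id28) recv 96: fwd
After round 3: 2 messages still in flight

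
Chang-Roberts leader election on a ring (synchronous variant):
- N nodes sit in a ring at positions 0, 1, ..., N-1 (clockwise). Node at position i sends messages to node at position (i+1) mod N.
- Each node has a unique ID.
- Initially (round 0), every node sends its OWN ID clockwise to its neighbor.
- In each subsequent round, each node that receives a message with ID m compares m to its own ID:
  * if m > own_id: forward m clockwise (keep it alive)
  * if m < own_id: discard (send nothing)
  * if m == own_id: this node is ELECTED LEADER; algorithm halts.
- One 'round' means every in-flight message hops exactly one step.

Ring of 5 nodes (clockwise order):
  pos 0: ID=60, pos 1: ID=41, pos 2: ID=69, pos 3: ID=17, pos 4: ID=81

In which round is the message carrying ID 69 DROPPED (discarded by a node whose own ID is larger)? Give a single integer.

Answer: 2

Derivation:
Round 1: pos1(id41) recv 60: fwd; pos2(id69) recv 41: drop; pos3(id17) recv 69: fwd; pos4(id81) recv 17: drop; pos0(id60) recv 81: fwd
Round 2: pos2(id69) recv 60: drop; pos4(id81) recv 69: drop; pos1(id41) recv 81: fwd
Round 3: pos2(id69) recv 81: fwd
Round 4: pos3(id17) recv 81: fwd
Round 5: pos4(id81) recv 81: ELECTED
Message ID 69 originates at pos 2; dropped at pos 4 in round 2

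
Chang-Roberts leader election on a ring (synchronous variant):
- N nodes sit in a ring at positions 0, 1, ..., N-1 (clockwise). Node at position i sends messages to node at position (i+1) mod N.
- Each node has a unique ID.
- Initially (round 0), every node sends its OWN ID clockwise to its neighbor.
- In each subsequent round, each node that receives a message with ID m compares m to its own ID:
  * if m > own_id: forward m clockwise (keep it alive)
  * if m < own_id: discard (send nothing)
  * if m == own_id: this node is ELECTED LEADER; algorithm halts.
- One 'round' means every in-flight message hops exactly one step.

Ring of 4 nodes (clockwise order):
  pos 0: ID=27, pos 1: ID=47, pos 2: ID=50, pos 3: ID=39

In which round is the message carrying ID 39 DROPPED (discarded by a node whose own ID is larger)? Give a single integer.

Round 1: pos1(id47) recv 27: drop; pos2(id50) recv 47: drop; pos3(id39) recv 50: fwd; pos0(id27) recv 39: fwd
Round 2: pos0(id27) recv 50: fwd; pos1(id47) recv 39: drop
Round 3: pos1(id47) recv 50: fwd
Round 4: pos2(id50) recv 50: ELECTED
Message ID 39 originates at pos 3; dropped at pos 1 in round 2

Answer: 2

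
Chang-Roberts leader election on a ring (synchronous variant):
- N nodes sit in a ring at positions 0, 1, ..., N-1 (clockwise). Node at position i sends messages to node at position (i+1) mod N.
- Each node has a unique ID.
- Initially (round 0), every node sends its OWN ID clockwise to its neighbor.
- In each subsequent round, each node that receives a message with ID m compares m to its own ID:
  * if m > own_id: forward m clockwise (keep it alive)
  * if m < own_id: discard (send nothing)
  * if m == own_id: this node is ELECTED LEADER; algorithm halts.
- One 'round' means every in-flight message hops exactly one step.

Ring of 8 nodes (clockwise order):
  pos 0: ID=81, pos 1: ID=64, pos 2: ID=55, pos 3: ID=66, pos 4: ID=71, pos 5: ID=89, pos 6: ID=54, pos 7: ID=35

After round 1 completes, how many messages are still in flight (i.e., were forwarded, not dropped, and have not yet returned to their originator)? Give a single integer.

Answer: 4

Derivation:
Round 1: pos1(id64) recv 81: fwd; pos2(id55) recv 64: fwd; pos3(id66) recv 55: drop; pos4(id71) recv 66: drop; pos5(id89) recv 71: drop; pos6(id54) recv 89: fwd; pos7(id35) recv 54: fwd; pos0(id81) recv 35: drop
After round 1: 4 messages still in flight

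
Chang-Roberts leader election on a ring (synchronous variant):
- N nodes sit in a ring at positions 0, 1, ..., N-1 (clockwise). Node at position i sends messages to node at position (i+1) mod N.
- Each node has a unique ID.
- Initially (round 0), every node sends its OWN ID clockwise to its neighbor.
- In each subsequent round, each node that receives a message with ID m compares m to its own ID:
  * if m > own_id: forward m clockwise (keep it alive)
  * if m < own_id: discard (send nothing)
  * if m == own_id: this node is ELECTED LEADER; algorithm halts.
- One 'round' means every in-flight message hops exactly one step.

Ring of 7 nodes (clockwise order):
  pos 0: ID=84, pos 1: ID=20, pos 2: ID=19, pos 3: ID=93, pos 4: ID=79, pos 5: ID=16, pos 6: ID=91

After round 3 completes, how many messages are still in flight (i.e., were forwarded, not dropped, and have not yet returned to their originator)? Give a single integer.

Answer: 2

Derivation:
Round 1: pos1(id20) recv 84: fwd; pos2(id19) recv 20: fwd; pos3(id93) recv 19: drop; pos4(id79) recv 93: fwd; pos5(id16) recv 79: fwd; pos6(id91) recv 16: drop; pos0(id84) recv 91: fwd
Round 2: pos2(id19) recv 84: fwd; pos3(id93) recv 20: drop; pos5(id16) recv 93: fwd; pos6(id91) recv 79: drop; pos1(id20) recv 91: fwd
Round 3: pos3(id93) recv 84: drop; pos6(id91) recv 93: fwd; pos2(id19) recv 91: fwd
After round 3: 2 messages still in flight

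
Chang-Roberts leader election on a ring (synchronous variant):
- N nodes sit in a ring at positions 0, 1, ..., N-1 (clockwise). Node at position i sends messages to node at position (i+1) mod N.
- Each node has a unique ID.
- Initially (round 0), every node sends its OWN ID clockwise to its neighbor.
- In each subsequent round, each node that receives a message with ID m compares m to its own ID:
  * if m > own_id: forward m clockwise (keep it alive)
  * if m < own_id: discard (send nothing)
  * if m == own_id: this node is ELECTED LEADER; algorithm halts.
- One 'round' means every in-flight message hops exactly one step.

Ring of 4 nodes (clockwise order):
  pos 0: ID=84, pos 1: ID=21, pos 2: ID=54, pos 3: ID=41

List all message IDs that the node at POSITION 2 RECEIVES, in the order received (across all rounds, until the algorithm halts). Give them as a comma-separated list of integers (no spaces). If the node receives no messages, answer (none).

Answer: 21,84

Derivation:
Round 1: pos1(id21) recv 84: fwd; pos2(id54) recv 21: drop; pos3(id41) recv 54: fwd; pos0(id84) recv 41: drop
Round 2: pos2(id54) recv 84: fwd; pos0(id84) recv 54: drop
Round 3: pos3(id41) recv 84: fwd
Round 4: pos0(id84) recv 84: ELECTED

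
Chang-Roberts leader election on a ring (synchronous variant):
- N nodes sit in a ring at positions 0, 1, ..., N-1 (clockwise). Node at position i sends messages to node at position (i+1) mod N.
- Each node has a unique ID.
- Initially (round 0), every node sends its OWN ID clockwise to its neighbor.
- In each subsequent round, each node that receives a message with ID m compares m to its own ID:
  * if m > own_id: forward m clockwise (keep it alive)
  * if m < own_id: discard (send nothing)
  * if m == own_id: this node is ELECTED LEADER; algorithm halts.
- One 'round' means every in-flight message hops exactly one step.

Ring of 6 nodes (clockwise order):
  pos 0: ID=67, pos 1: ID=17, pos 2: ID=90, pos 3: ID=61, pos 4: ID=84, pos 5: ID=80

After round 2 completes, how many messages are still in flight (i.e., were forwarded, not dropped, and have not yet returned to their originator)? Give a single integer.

Answer: 3

Derivation:
Round 1: pos1(id17) recv 67: fwd; pos2(id90) recv 17: drop; pos3(id61) recv 90: fwd; pos4(id84) recv 61: drop; pos5(id80) recv 84: fwd; pos0(id67) recv 80: fwd
Round 2: pos2(id90) recv 67: drop; pos4(id84) recv 90: fwd; pos0(id67) recv 84: fwd; pos1(id17) recv 80: fwd
After round 2: 3 messages still in flight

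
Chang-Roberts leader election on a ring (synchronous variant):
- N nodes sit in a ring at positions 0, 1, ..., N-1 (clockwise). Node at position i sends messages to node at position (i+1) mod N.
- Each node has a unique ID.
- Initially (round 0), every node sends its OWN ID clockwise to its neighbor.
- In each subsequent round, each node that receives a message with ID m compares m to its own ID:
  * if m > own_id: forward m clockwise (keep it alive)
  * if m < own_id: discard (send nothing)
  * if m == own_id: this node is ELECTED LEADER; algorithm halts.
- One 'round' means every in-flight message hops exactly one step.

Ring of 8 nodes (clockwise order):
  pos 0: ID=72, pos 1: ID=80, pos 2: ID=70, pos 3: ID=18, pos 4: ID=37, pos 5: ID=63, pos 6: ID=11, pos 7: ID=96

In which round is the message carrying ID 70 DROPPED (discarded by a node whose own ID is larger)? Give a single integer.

Round 1: pos1(id80) recv 72: drop; pos2(id70) recv 80: fwd; pos3(id18) recv 70: fwd; pos4(id37) recv 18: drop; pos5(id63) recv 37: drop; pos6(id11) recv 63: fwd; pos7(id96) recv 11: drop; pos0(id72) recv 96: fwd
Round 2: pos3(id18) recv 80: fwd; pos4(id37) recv 70: fwd; pos7(id96) recv 63: drop; pos1(id80) recv 96: fwd
Round 3: pos4(id37) recv 80: fwd; pos5(id63) recv 70: fwd; pos2(id70) recv 96: fwd
Round 4: pos5(id63) recv 80: fwd; pos6(id11) recv 70: fwd; pos3(id18) recv 96: fwd
Round 5: pos6(id11) recv 80: fwd; pos7(id96) recv 70: drop; pos4(id37) recv 96: fwd
Round 6: pos7(id96) recv 80: drop; pos5(id63) recv 96: fwd
Round 7: pos6(id11) recv 96: fwd
Round 8: pos7(id96) recv 96: ELECTED
Message ID 70 originates at pos 2; dropped at pos 7 in round 5

Answer: 5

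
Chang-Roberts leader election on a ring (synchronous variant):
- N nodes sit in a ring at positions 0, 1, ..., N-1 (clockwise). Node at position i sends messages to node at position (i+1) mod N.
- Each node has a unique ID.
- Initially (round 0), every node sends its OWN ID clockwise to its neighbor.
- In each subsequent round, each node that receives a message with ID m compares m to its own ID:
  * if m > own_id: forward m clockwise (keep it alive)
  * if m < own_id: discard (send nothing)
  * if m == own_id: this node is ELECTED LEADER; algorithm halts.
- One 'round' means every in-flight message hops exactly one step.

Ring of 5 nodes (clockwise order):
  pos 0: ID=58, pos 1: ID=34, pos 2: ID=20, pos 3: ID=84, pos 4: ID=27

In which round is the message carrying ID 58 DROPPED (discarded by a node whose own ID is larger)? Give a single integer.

Round 1: pos1(id34) recv 58: fwd; pos2(id20) recv 34: fwd; pos3(id84) recv 20: drop; pos4(id27) recv 84: fwd; pos0(id58) recv 27: drop
Round 2: pos2(id20) recv 58: fwd; pos3(id84) recv 34: drop; pos0(id58) recv 84: fwd
Round 3: pos3(id84) recv 58: drop; pos1(id34) recv 84: fwd
Round 4: pos2(id20) recv 84: fwd
Round 5: pos3(id84) recv 84: ELECTED
Message ID 58 originates at pos 0; dropped at pos 3 in round 3

Answer: 3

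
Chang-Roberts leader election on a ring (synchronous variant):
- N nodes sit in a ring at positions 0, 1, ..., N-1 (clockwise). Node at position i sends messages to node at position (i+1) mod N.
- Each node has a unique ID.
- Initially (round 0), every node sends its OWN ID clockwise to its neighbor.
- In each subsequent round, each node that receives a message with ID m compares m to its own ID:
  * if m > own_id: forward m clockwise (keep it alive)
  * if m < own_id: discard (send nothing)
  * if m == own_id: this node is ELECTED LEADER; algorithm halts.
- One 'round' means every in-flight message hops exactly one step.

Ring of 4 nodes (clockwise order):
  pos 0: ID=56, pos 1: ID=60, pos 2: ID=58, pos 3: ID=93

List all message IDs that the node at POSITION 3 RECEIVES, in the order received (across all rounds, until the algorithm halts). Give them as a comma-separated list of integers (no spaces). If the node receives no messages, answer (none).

Answer: 58,60,93

Derivation:
Round 1: pos1(id60) recv 56: drop; pos2(id58) recv 60: fwd; pos3(id93) recv 58: drop; pos0(id56) recv 93: fwd
Round 2: pos3(id93) recv 60: drop; pos1(id60) recv 93: fwd
Round 3: pos2(id58) recv 93: fwd
Round 4: pos3(id93) recv 93: ELECTED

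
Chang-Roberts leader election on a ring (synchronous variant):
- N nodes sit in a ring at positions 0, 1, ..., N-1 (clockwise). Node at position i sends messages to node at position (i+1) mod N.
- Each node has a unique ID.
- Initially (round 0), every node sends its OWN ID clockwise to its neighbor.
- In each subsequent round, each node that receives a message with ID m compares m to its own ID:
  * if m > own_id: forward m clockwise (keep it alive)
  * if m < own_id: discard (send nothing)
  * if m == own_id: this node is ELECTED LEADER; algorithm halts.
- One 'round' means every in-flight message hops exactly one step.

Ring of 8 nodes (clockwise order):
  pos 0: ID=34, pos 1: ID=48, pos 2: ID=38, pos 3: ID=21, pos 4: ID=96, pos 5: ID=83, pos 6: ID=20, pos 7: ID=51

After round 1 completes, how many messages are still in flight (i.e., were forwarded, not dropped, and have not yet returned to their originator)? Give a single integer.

Answer: 5

Derivation:
Round 1: pos1(id48) recv 34: drop; pos2(id38) recv 48: fwd; pos3(id21) recv 38: fwd; pos4(id96) recv 21: drop; pos5(id83) recv 96: fwd; pos6(id20) recv 83: fwd; pos7(id51) recv 20: drop; pos0(id34) recv 51: fwd
After round 1: 5 messages still in flight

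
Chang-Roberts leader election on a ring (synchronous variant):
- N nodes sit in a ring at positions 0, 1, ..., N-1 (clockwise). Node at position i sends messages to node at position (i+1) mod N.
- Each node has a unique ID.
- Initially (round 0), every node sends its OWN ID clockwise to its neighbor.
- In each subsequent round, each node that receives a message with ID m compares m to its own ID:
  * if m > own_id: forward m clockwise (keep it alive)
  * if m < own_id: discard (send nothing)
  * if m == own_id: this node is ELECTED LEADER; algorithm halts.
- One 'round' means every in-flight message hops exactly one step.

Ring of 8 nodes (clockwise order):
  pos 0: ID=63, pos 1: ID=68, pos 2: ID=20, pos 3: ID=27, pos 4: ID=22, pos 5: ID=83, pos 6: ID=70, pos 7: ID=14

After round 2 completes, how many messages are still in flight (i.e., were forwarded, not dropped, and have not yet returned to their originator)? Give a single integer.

Round 1: pos1(id68) recv 63: drop; pos2(id20) recv 68: fwd; pos3(id27) recv 20: drop; pos4(id22) recv 27: fwd; pos5(id83) recv 22: drop; pos6(id70) recv 83: fwd; pos7(id14) recv 70: fwd; pos0(id63) recv 14: drop
Round 2: pos3(id27) recv 68: fwd; pos5(id83) recv 27: drop; pos7(id14) recv 83: fwd; pos0(id63) recv 70: fwd
After round 2: 3 messages still in flight

Answer: 3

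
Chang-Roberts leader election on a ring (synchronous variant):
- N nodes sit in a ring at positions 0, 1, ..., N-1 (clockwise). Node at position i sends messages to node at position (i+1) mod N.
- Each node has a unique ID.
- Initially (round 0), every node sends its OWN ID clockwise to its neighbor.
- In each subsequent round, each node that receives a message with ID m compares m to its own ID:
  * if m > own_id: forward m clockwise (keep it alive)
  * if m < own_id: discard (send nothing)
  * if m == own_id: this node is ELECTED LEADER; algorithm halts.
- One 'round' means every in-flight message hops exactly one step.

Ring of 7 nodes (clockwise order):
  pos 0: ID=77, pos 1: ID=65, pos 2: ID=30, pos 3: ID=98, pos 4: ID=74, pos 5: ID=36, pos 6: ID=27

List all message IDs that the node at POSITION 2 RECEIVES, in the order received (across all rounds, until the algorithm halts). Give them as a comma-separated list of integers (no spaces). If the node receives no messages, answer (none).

Answer: 65,77,98

Derivation:
Round 1: pos1(id65) recv 77: fwd; pos2(id30) recv 65: fwd; pos3(id98) recv 30: drop; pos4(id74) recv 98: fwd; pos5(id36) recv 74: fwd; pos6(id27) recv 36: fwd; pos0(id77) recv 27: drop
Round 2: pos2(id30) recv 77: fwd; pos3(id98) recv 65: drop; pos5(id36) recv 98: fwd; pos6(id27) recv 74: fwd; pos0(id77) recv 36: drop
Round 3: pos3(id98) recv 77: drop; pos6(id27) recv 98: fwd; pos0(id77) recv 74: drop
Round 4: pos0(id77) recv 98: fwd
Round 5: pos1(id65) recv 98: fwd
Round 6: pos2(id30) recv 98: fwd
Round 7: pos3(id98) recv 98: ELECTED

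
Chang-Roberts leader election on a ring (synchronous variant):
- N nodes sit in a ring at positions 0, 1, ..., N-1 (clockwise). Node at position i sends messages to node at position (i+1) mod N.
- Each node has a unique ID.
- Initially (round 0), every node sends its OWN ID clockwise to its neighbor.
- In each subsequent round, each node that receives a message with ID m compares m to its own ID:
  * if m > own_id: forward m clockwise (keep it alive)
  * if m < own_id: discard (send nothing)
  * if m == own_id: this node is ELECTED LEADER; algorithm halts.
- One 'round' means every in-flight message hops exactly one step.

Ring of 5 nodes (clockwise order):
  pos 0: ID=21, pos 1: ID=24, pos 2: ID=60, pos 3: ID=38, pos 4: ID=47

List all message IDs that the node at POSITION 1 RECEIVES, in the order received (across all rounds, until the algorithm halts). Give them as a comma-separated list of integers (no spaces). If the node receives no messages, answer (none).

Round 1: pos1(id24) recv 21: drop; pos2(id60) recv 24: drop; pos3(id38) recv 60: fwd; pos4(id47) recv 38: drop; pos0(id21) recv 47: fwd
Round 2: pos4(id47) recv 60: fwd; pos1(id24) recv 47: fwd
Round 3: pos0(id21) recv 60: fwd; pos2(id60) recv 47: drop
Round 4: pos1(id24) recv 60: fwd
Round 5: pos2(id60) recv 60: ELECTED

Answer: 21,47,60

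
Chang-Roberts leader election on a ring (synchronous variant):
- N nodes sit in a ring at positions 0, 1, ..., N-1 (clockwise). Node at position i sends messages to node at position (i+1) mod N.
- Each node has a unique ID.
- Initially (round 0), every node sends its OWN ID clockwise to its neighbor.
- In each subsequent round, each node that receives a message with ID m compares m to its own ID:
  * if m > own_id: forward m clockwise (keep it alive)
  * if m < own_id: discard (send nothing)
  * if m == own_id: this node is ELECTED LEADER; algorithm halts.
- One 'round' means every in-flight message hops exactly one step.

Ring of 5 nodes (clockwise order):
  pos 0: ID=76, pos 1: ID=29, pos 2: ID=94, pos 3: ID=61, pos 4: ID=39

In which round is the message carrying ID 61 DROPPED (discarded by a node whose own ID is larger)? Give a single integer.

Round 1: pos1(id29) recv 76: fwd; pos2(id94) recv 29: drop; pos3(id61) recv 94: fwd; pos4(id39) recv 61: fwd; pos0(id76) recv 39: drop
Round 2: pos2(id94) recv 76: drop; pos4(id39) recv 94: fwd; pos0(id76) recv 61: drop
Round 3: pos0(id76) recv 94: fwd
Round 4: pos1(id29) recv 94: fwd
Round 5: pos2(id94) recv 94: ELECTED
Message ID 61 originates at pos 3; dropped at pos 0 in round 2

Answer: 2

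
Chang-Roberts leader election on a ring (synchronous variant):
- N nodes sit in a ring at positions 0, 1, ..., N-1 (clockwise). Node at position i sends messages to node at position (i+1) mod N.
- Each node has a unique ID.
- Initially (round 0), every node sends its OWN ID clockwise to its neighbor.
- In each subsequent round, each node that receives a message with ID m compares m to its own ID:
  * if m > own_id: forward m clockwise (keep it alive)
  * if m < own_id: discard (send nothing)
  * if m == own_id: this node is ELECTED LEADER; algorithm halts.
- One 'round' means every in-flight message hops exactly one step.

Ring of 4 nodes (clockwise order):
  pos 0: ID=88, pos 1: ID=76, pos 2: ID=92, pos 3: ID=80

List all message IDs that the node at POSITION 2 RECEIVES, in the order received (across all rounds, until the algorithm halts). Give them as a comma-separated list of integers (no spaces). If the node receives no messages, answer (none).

Answer: 76,88,92

Derivation:
Round 1: pos1(id76) recv 88: fwd; pos2(id92) recv 76: drop; pos3(id80) recv 92: fwd; pos0(id88) recv 80: drop
Round 2: pos2(id92) recv 88: drop; pos0(id88) recv 92: fwd
Round 3: pos1(id76) recv 92: fwd
Round 4: pos2(id92) recv 92: ELECTED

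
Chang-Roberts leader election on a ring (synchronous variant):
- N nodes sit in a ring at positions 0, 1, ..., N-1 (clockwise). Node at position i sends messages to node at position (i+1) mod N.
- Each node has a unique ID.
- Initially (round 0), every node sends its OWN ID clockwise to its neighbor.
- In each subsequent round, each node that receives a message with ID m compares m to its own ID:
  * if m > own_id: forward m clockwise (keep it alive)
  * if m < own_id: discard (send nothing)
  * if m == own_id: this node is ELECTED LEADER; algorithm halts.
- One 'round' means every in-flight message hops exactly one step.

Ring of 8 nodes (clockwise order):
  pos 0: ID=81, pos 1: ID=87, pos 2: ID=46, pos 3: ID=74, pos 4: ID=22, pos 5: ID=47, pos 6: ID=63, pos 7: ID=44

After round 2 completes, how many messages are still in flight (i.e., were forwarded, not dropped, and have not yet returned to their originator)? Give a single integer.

Answer: 2

Derivation:
Round 1: pos1(id87) recv 81: drop; pos2(id46) recv 87: fwd; pos3(id74) recv 46: drop; pos4(id22) recv 74: fwd; pos5(id47) recv 22: drop; pos6(id63) recv 47: drop; pos7(id44) recv 63: fwd; pos0(id81) recv 44: drop
Round 2: pos3(id74) recv 87: fwd; pos5(id47) recv 74: fwd; pos0(id81) recv 63: drop
After round 2: 2 messages still in flight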